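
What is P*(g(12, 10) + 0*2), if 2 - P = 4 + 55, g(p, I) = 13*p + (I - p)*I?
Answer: -7752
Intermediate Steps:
g(p, I) = 13*p + I*(I - p)
P = -57 (P = 2 - (4 + 55) = 2 - 1*59 = 2 - 59 = -57)
P*(g(12, 10) + 0*2) = -57*((10² + 13*12 - 1*10*12) + 0*2) = -57*((100 + 156 - 120) + 0) = -57*(136 + 0) = -57*136 = -7752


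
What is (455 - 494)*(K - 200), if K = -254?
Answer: 17706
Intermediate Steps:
(455 - 494)*(K - 200) = (455 - 494)*(-254 - 200) = -39*(-454) = 17706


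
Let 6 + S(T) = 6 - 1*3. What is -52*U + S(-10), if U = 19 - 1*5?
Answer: -731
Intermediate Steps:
U = 14 (U = 19 - 5 = 14)
S(T) = -3 (S(T) = -6 + (6 - 1*3) = -6 + (6 - 3) = -6 + 3 = -3)
-52*U + S(-10) = -52*14 - 3 = -728 - 3 = -731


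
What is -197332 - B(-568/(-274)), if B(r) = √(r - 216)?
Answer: -197332 - 2*I*√1003799/137 ≈ -1.9733e+5 - 14.626*I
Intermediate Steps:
B(r) = √(-216 + r)
-197332 - B(-568/(-274)) = -197332 - √(-216 - 568/(-274)) = -197332 - √(-216 - 568*(-1/274)) = -197332 - √(-216 + 284/137) = -197332 - √(-29308/137) = -197332 - 2*I*√1003799/137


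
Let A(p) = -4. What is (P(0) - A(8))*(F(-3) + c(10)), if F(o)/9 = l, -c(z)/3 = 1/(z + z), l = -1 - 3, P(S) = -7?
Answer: 2169/20 ≈ 108.45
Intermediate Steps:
l = -4
c(z) = -3/(2*z) (c(z) = -3/(z + z) = -3*1/(2*z) = -3/(2*z))
F(o) = -36 (F(o) = 9*(-4) = -36)
(P(0) - A(8))*(F(-3) + c(10)) = (-7 - 1*(-4))*(-36 - 3/2/10) = (-7 + 4)*(-36 - 3/2*1/10) = -3*(-36 - 3/20) = -3*(-723/20) = 2169/20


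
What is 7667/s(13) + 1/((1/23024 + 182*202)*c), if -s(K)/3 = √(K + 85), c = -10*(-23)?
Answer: 11512/97342248755 - 7667*√2/42 ≈ -258.16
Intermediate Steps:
c = 230
s(K) = -3*√(85 + K) (s(K) = -3*√(K + 85) = -3*√(85 + K))
7667/s(13) + 1/((1/23024 + 182*202)*c) = 7667/((-3*√(85 + 13))) + 1/((1/23024 + 182*202)*230) = 7667/((-21*√2)) + (1/230)/(1/23024 + 36764) = 7667/((-21*√2)) + (1/230)/(846454337/23024) = 7667/((-21*√2)) + (23024/846454337)*(1/230) = 7667*(-√2/42) + 11512/97342248755 = -7667*√2/42 + 11512/97342248755 = 11512/97342248755 - 7667*√2/42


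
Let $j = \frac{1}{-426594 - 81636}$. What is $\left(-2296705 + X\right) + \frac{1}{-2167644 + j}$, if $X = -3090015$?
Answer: $- \frac{5934343167143501350}{1101661710121} \approx -5.3867 \cdot 10^{6}$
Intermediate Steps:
$j = - \frac{1}{508230}$ ($j = \frac{1}{-508230} = - \frac{1}{508230} \approx -1.9676 \cdot 10^{-6}$)
$\left(-2296705 + X\right) + \frac{1}{-2167644 + j} = \left(-2296705 - 3090015\right) + \frac{1}{-2167644 - \frac{1}{508230}} = -5386720 + \frac{1}{- \frac{1101661710121}{508230}} = -5386720 - \frac{508230}{1101661710121} = - \frac{5934343167143501350}{1101661710121}$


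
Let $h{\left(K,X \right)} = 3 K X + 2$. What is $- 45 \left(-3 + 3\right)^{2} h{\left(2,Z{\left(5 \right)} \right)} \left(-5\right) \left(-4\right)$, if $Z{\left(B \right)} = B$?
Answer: $0$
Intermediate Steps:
$h{\left(K,X \right)} = 2 + 3 K X$ ($h{\left(K,X \right)} = 3 K X + 2 = 2 + 3 K X$)
$- 45 \left(-3 + 3\right)^{2} h{\left(2,Z{\left(5 \right)} \right)} \left(-5\right) \left(-4\right) = - 45 \left(-3 + 3\right)^{2} \left(2 + 3 \cdot 2 \cdot 5\right) \left(-5\right) \left(-4\right) = - 45 \cdot 0^{2} \left(2 + 30\right) \left(-5\right) \left(-4\right) = \left(-45\right) 0 \cdot 32 \left(-5\right) \left(-4\right) = 0 \left(\left(-160\right) \left(-4\right)\right) = 0 \cdot 640 = 0$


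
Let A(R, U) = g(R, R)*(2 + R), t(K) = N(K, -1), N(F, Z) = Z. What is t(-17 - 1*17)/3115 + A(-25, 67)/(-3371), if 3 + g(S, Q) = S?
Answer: -2009431/10500665 ≈ -0.19136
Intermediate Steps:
t(K) = -1
g(S, Q) = -3 + S
A(R, U) = (-3 + R)*(2 + R)
t(-17 - 1*17)/3115 + A(-25, 67)/(-3371) = -1/3115 + ((-3 - 25)*(2 - 25))/(-3371) = -1*1/3115 - 28*(-23)*(-1/3371) = -1/3115 + 644*(-1/3371) = -1/3115 - 644/3371 = -2009431/10500665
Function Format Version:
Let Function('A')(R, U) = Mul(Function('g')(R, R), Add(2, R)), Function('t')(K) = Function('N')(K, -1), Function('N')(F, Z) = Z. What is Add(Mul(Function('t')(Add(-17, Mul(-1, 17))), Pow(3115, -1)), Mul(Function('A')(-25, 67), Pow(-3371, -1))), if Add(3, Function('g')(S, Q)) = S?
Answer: Rational(-2009431, 10500665) ≈ -0.19136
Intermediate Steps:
Function('t')(K) = -1
Function('g')(S, Q) = Add(-3, S)
Function('A')(R, U) = Mul(Add(-3, R), Add(2, R))
Add(Mul(Function('t')(Add(-17, Mul(-1, 17))), Pow(3115, -1)), Mul(Function('A')(-25, 67), Pow(-3371, -1))) = Add(Mul(-1, Pow(3115, -1)), Mul(Mul(Add(-3, -25), Add(2, -25)), Pow(-3371, -1))) = Add(Mul(-1, Rational(1, 3115)), Mul(Mul(-28, -23), Rational(-1, 3371))) = Add(Rational(-1, 3115), Mul(644, Rational(-1, 3371))) = Add(Rational(-1, 3115), Rational(-644, 3371)) = Rational(-2009431, 10500665)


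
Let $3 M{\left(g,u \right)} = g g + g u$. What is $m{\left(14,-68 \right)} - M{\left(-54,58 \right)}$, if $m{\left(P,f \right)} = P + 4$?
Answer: $90$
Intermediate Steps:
$m{\left(P,f \right)} = 4 + P$
$M{\left(g,u \right)} = \frac{g^{2}}{3} + \frac{g u}{3}$ ($M{\left(g,u \right)} = \frac{g g + g u}{3} = \frac{g^{2} + g u}{3} = \frac{g^{2}}{3} + \frac{g u}{3}$)
$m{\left(14,-68 \right)} - M{\left(-54,58 \right)} = \left(4 + 14\right) - \frac{1}{3} \left(-54\right) \left(-54 + 58\right) = 18 - \frac{1}{3} \left(-54\right) 4 = 18 - -72 = 18 + 72 = 90$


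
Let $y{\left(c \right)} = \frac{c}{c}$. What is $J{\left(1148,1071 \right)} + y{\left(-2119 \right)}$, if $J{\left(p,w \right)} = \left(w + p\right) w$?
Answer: $2376550$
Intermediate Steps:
$y{\left(c \right)} = 1$
$J{\left(p,w \right)} = w \left(p + w\right)$ ($J{\left(p,w \right)} = \left(p + w\right) w = w \left(p + w\right)$)
$J{\left(1148,1071 \right)} + y{\left(-2119 \right)} = 1071 \left(1148 + 1071\right) + 1 = 1071 \cdot 2219 + 1 = 2376549 + 1 = 2376550$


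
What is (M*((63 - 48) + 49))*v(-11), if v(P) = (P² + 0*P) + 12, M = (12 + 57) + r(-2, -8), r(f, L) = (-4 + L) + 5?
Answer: 527744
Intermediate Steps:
r(f, L) = 1 + L
M = 62 (M = (12 + 57) + (1 - 8) = 69 - 7 = 62)
v(P) = 12 + P² (v(P) = (P² + 0) + 12 = P² + 12 = 12 + P²)
(M*((63 - 48) + 49))*v(-11) = (62*((63 - 48) + 49))*(12 + (-11)²) = (62*(15 + 49))*(12 + 121) = (62*64)*133 = 3968*133 = 527744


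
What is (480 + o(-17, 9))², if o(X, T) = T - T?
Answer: 230400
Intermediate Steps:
o(X, T) = 0
(480 + o(-17, 9))² = (480 + 0)² = 480² = 230400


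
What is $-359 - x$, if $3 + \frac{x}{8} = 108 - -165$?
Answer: $-2519$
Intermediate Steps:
$x = 2160$ ($x = -24 + 8 \left(108 - -165\right) = -24 + 8 \left(108 + 165\right) = -24 + 8 \cdot 273 = -24 + 2184 = 2160$)
$-359 - x = -359 - 2160 = -2519$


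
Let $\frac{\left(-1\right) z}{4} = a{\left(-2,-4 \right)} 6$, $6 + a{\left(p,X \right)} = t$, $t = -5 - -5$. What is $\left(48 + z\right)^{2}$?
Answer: $36864$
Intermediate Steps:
$t = 0$ ($t = -5 + 5 = 0$)
$a{\left(p,X \right)} = -6$ ($a{\left(p,X \right)} = -6 + 0 = -6$)
$z = 144$ ($z = - 4 \left(\left(-6\right) 6\right) = \left(-4\right) \left(-36\right) = 144$)
$\left(48 + z\right)^{2} = \left(48 + 144\right)^{2} = 192^{2} = 36864$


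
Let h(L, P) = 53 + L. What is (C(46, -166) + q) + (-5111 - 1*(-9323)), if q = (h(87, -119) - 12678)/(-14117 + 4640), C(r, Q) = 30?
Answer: 40213972/9477 ≈ 4243.3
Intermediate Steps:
q = 12538/9477 (q = ((53 + 87) - 12678)/(-14117 + 4640) = (140 - 12678)/(-9477) = -12538*(-1/9477) = 12538/9477 ≈ 1.3230)
(C(46, -166) + q) + (-5111 - 1*(-9323)) = (30 + 12538/9477) + (-5111 - 1*(-9323)) = 296848/9477 + (-5111 + 9323) = 296848/9477 + 4212 = 40213972/9477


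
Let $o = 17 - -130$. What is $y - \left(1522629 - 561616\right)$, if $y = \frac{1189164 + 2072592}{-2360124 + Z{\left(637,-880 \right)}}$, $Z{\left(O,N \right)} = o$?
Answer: $- \frac{755990612819}{786659} \approx -9.6101 \cdot 10^{5}$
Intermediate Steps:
$o = 147$ ($o = 17 + 130 = 147$)
$Z{\left(O,N \right)} = 147$
$y = - \frac{1087252}{786659}$ ($y = \frac{1189164 + 2072592}{-2360124 + 147} = \frac{3261756}{-2359977} = 3261756 \left(- \frac{1}{2359977}\right) = - \frac{1087252}{786659} \approx -1.3821$)
$y - \left(1522629 - 561616\right) = - \frac{1087252}{786659} - \left(1522629 - 561616\right) = - \frac{1087252}{786659} - 961013 = - \frac{755990612819}{786659}$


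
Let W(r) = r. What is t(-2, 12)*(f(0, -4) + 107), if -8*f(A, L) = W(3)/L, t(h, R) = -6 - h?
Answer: -3427/8 ≈ -428.38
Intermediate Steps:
f(A, L) = -3/(8*L)
t(-2, 12)*(f(0, -4) + 107) = (-6 - 1*(-2))*(-3/8/(-4) + 107) = (-6 + 2)*(-3/8*(-¼) + 107) = -4*(3/32 + 107) = -4*3427/32 = -3427/8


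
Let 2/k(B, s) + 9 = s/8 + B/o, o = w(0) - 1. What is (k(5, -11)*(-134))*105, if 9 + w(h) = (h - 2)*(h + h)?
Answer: 75040/29 ≈ 2587.6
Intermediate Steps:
w(h) = -9 + 2*h*(-2 + h) (w(h) = -9 + (h - 2)*(h + h) = -9 + (-2 + h)*(2*h) = -9 + 2*h*(-2 + h))
o = -10 (o = (-9 - 4*0 + 2*0²) - 1 = (-9 + 0 + 2*0) - 1 = (-9 + 0 + 0) - 1 = -9 - 1 = -10)
k(B, s) = 2/(-9 - B/10 + s/8) (k(B, s) = 2/(-9 + (s/8 + B/(-10))) = 2/(-9 + (s*(⅛) + B*(-⅒))) = 2/(-9 + (s/8 - B/10)) = 2/(-9 + (-B/10 + s/8)) = 2/(-9 - B/10 + s/8))
(k(5, -11)*(-134))*105 = ((80/(-360 - 4*5 + 5*(-11)))*(-134))*105 = ((80/(-360 - 20 - 55))*(-134))*105 = ((80/(-435))*(-134))*105 = ((80*(-1/435))*(-134))*105 = -16/87*(-134)*105 = (2144/87)*105 = 75040/29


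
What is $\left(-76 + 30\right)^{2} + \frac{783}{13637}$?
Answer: $\frac{28856675}{13637} \approx 2116.1$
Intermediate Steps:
$\left(-76 + 30\right)^{2} + \frac{783}{13637} = \left(-46\right)^{2} + 783 \cdot \frac{1}{13637} = 2116 + \frac{783}{13637} = \frac{28856675}{13637}$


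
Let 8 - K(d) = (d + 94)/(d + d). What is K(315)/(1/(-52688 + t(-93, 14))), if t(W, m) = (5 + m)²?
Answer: -242326337/630 ≈ -3.8465e+5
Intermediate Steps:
K(d) = 8 - (94 + d)/(2*d) (K(d) = 8 - (d + 94)/(d + d) = 8 - (94 + d)/(2*d))
K(315)/(1/(-52688 + t(-93, 14))) = (15/2 - 47/315)/(1/(-52688 + (5 + 14)²)) = (15/2 - 47*1/315)/(1/(-52688 + 19²)) = (15/2 - 47/315)/(1/(-52688 + 361)) = 4631/(630*(1/(-52327))) = 4631/(630*(-1/52327)) = (4631/630)*(-52327) = -242326337/630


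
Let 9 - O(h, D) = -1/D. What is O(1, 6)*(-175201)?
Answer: -9636055/6 ≈ -1.6060e+6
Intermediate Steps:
O(h, D) = 9 + 1/D (O(h, D) = 9 - (-1)/D = 9 + 1/D)
O(1, 6)*(-175201) = (9 + 1/6)*(-175201) = (9 + ⅙)*(-175201) = (55/6)*(-175201) = -9636055/6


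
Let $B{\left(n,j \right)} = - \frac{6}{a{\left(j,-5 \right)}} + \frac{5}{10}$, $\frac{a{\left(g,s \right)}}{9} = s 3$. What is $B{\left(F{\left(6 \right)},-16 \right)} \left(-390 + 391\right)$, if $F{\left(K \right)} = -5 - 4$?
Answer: $\frac{49}{90} \approx 0.54444$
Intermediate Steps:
$F{\left(K \right)} = -9$
$a{\left(g,s \right)} = 27 s$ ($a{\left(g,s \right)} = 9 s 3 = 9 \cdot 3 s = 27 s$)
$B{\left(n,j \right)} = \frac{49}{90}$ ($B{\left(n,j \right)} = - \frac{6}{27 \left(-5\right)} + \frac{5}{10} = - \frac{6}{-135} + 5 \cdot \frac{1}{10} = \left(-6\right) \left(- \frac{1}{135}\right) + \frac{1}{2} = \frac{2}{45} + \frac{1}{2} = \frac{49}{90}$)
$B{\left(F{\left(6 \right)},-16 \right)} \left(-390 + 391\right) = \frac{49 \left(-390 + 391\right)}{90} = \frac{49}{90} \cdot 1 = \frac{49}{90}$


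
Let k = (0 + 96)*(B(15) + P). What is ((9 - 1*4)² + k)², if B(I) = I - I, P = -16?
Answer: 2283121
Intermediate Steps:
B(I) = 0
k = -1536 (k = (0 + 96)*(0 - 16) = 96*(-16) = -1536)
((9 - 1*4)² + k)² = ((9 - 1*4)² - 1536)² = ((9 - 4)² - 1536)² = (5² - 1536)² = (25 - 1536)² = (-1511)² = 2283121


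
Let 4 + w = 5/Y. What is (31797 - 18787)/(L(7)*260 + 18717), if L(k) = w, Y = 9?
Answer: 117090/160393 ≈ 0.73002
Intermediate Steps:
w = -31/9 (w = -4 + 5/9 = -31/9 ≈ -3.4444)
L(k) = -31/9
(31797 - 18787)/(L(7)*260 + 18717) = (31797 - 18787)/(-31/9*260 + 18717) = 13010/(-8060/9 + 18717) = 13010/(160393/9) = 13010*(9/160393) = 117090/160393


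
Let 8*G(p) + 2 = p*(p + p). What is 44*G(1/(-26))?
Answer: -7425/676 ≈ -10.984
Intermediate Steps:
G(p) = -¼ + p²/4 (G(p) = -¼ + (p*(p + p))/8 = -¼ + (p*(2*p))/8 = -¼ + (2*p²)/8 = -¼ + p²/4)
44*G(1/(-26)) = 44*(-¼ + (1/(-26))²/4) = 44*(-¼ + (-1/26)²/4) = 44*(-¼ + (¼)*(1/676)) = 44*(-¼ + 1/2704) = 44*(-675/2704) = -7425/676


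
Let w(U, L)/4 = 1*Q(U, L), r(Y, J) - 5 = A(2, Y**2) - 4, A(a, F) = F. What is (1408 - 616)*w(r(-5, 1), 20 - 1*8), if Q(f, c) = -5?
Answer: -15840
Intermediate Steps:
r(Y, J) = 1 + Y**2 (r(Y, J) = 5 + (Y**2 - 4) = 5 + (-4 + Y**2) = 1 + Y**2)
w(U, L) = -20 (w(U, L) = 4*(1*(-5)) = 4*(-5) = -20)
(1408 - 616)*w(r(-5, 1), 20 - 1*8) = (1408 - 616)*(-20) = 792*(-20) = -15840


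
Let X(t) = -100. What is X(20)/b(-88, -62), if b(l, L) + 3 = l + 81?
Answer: 10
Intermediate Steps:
b(l, L) = 78 + l (b(l, L) = -3 + (l + 81) = -3 + (81 + l) = 78 + l)
X(20)/b(-88, -62) = -100/(78 - 88) = -100/(-10) = -100*(-⅒) = 10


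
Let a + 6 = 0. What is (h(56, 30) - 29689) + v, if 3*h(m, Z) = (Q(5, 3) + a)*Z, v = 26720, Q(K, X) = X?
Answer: -2999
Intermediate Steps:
a = -6 (a = -6 + 0 = -6)
h(m, Z) = -Z (h(m, Z) = ((3 - 6)*Z)/3 = (-3*Z)/3 = -Z)
(h(56, 30) - 29689) + v = (-1*30 - 29689) + 26720 = (-30 - 29689) + 26720 = -29719 + 26720 = -2999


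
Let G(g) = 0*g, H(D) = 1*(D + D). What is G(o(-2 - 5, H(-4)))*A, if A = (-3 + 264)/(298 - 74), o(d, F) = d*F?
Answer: 0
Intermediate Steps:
H(D) = 2*D (H(D) = 1*(2*D) = 2*D)
o(d, F) = F*d
G(g) = 0
A = 261/224 ≈ 1.1652
G(o(-2 - 5, H(-4)))*A = 0*(261/224) = 0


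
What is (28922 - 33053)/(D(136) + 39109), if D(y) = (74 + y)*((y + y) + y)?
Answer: -4131/124789 ≈ -0.033104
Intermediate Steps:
D(y) = 3*y*(74 + y) (D(y) = (74 + y)*(2*y + y) = (74 + y)*(3*y) = 3*y*(74 + y))
(28922 - 33053)/(D(136) + 39109) = (28922 - 33053)/(3*136*(74 + 136) + 39109) = -4131/(3*136*210 + 39109) = -4131/(85680 + 39109) = -4131/124789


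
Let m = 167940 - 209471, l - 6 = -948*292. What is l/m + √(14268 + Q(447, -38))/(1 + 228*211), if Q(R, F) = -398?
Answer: 276810/41531 + √13870/48109 ≈ 6.6676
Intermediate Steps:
l = -276810 (l = 6 - 948*292 = 6 - 276816 = -276810)
m = -41531
l/m + √(14268 + Q(447, -38))/(1 + 228*211) = -276810/(-41531) + √(14268 - 398)/(1 + 228*211) = -276810*(-1/41531) + √13870/(1 + 48108) = 276810/41531 + √13870/48109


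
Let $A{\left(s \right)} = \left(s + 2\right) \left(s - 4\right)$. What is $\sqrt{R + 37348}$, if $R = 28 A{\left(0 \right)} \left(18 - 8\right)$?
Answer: $2 \sqrt{8777} \approx 187.37$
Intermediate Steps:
$A{\left(s \right)} = \left(-4 + s\right) \left(2 + s\right)$ ($A{\left(s \right)} = \left(2 + s\right) \left(-4 + s\right) = \left(-4 + s\right) \left(2 + s\right)$)
$R = -2240$ ($R = 28 \left(-8 + 0^{2} - 0\right) \left(18 - 8\right) = 28 \left(-8 + 0 + 0\right) 10 = 28 \left(\left(-8\right) 10\right) = 28 \left(-80\right) = -2240$)
$\sqrt{R + 37348} = \sqrt{-2240 + 37348} = \sqrt{35108} = 2 \sqrt{8777}$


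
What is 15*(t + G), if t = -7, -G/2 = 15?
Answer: -555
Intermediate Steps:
G = -30 (G = -2*15 = -30)
15*(t + G) = 15*(-7 - 30) = 15*(-37) = -555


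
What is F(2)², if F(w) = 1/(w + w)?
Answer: 1/16 ≈ 0.062500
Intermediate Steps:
F(w) = 1/(2*w)
F(2)² = ((½)/2)² = ((½)*(½))² = (¼)² = 1/16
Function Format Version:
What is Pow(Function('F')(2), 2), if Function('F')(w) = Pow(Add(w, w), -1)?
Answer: Rational(1, 16) ≈ 0.062500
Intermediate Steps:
Function('F')(w) = Mul(Rational(1, 2), Pow(w, -1)) (Function('F')(w) = Pow(Mul(2, w), -1) = Mul(Rational(1, 2), Pow(w, -1)))
Pow(Function('F')(2), 2) = Pow(Mul(Rational(1, 2), Pow(2, -1)), 2) = Pow(Mul(Rational(1, 2), Rational(1, 2)), 2) = Pow(Rational(1, 4), 2) = Rational(1, 16)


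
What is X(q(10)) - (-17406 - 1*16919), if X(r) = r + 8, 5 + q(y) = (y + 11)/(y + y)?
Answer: 686581/20 ≈ 34329.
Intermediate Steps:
q(y) = -5 + (11 + y)/(2*y) (q(y) = -5 + (y + 11)/(y + y) = -5 + (11 + y)/((2*y)) = -5 + (11 + y)*(1/(2*y)) = -5 + (11 + y)/(2*y))
X(r) = 8 + r
X(q(10)) - (-17406 - 1*16919) = (8 + (½)*(11 - 9*10)/10) - (-17406 - 1*16919) = (8 + (½)*(⅒)*(11 - 90)) - (-17406 - 16919) = (8 + (½)*(⅒)*(-79)) - 1*(-34325) = (8 - 79/20) + 34325 = 81/20 + 34325 = 686581/20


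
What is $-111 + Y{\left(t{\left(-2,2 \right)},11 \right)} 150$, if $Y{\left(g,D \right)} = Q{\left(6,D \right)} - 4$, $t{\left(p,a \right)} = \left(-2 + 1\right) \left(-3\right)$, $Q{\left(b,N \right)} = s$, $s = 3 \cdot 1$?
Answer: $-261$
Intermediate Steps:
$s = 3$
$Q{\left(b,N \right)} = 3$
$t{\left(p,a \right)} = 3$ ($t{\left(p,a \right)} = \left(-1\right) \left(-3\right) = 3$)
$Y{\left(g,D \right)} = -1$ ($Y{\left(g,D \right)} = 3 - 4 = -1$)
$-111 + Y{\left(t{\left(-2,2 \right)},11 \right)} 150 = -111 - 150 = -261$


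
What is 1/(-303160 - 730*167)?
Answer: -1/425070 ≈ -2.3526e-6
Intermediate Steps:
1/(-303160 - 730*167) = 1/(-303160 - 121910) = 1/(-425070) = -1/425070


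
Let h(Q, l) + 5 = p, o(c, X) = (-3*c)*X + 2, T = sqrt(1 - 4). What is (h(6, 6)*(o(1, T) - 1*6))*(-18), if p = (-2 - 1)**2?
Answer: 288 + 216*I*sqrt(3) ≈ 288.0 + 374.12*I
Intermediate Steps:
T = I*sqrt(3) (T = sqrt(-3) = I*sqrt(3) ≈ 1.732*I)
o(c, X) = 2 - 3*X*c (o(c, X) = -3*X*c + 2 = 2 - 3*X*c)
p = 9 (p = (-3)**2 = 9)
h(Q, l) = 4 (h(Q, l) = -5 + 9 = 4)
(h(6, 6)*(o(1, T) - 1*6))*(-18) = (4*((2 - 3*I*sqrt(3)*1) - 1*6))*(-18) = (4*((2 - 3*I*sqrt(3)) - 6))*(-18) = (4*(-4 - 3*I*sqrt(3)))*(-18) = (-16 - 12*I*sqrt(3))*(-18) = 288 + 216*I*sqrt(3)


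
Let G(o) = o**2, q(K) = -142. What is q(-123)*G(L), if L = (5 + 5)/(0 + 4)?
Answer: -1775/2 ≈ -887.50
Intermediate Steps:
L = 5/2 (L = 10/4 = 10*(1/4) = 5/2 ≈ 2.5000)
q(-123)*G(L) = -142*(5/2)**2 = -142*25/4 = -1775/2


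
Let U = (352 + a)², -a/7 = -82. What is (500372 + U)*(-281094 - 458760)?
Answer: -1004609274192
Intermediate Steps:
a = 574 (a = -7*(-82) = 574)
U = 857476 (U = (352 + 574)² = 926² = 857476)
(500372 + U)*(-281094 - 458760) = (500372 + 857476)*(-281094 - 458760) = 1357848*(-739854) = -1004609274192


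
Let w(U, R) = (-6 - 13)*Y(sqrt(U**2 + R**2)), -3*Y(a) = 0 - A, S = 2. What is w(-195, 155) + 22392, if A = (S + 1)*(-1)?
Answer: 22411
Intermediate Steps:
A = -3 (A = (2 + 1)*(-1) = 3*(-1) = -3)
Y(a) = -1 (Y(a) = -(0 - 1*(-3))/3 = -(0 + 3)/3 = -1/3*3 = -1)
w(U, R) = 19 (w(U, R) = (-6 - 13)*(-1) = -19*(-1) = 19)
w(-195, 155) + 22392 = 19 + 22392 = 22411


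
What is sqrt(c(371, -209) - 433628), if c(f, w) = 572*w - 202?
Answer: 29*I*sqrt(658) ≈ 743.89*I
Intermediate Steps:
c(f, w) = -202 + 572*w
sqrt(c(371, -209) - 433628) = sqrt((-202 + 572*(-209)) - 433628) = sqrt((-202 - 119548) - 433628) = sqrt(-119750 - 433628) = sqrt(-553378) = 29*I*sqrt(658)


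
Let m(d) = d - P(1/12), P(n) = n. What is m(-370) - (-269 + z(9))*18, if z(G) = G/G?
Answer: 53447/12 ≈ 4453.9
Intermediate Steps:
z(G) = 1
m(d) = -1/12 + d (m(d) = d - 1/12 = -1/12 + d)
m(-370) - (-269 + z(9))*18 = (-1/12 - 370) - (-269 + 1)*18 = -4441/12 - (-268)*18 = -4441/12 - 1*(-4824) = -4441/12 + 4824 = 53447/12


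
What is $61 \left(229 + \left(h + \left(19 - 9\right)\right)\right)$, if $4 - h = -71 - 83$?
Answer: $24217$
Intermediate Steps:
$h = 158$ ($h = 4 - \left(-71 - 83\right) = 4 - -154 = 4 + 154 = 158$)
$61 \left(229 + \left(h + \left(19 - 9\right)\right)\right) = 61 \left(229 + \left(158 + \left(19 - 9\right)\right)\right) = 61 \left(229 + \left(158 + 10\right)\right) = 61 \left(229 + 168\right) = 61 \cdot 397 = 24217$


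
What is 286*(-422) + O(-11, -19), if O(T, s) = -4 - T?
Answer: -120685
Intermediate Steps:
286*(-422) + O(-11, -19) = 286*(-422) + (-4 - 1*(-11)) = -120692 + (-4 + 11) = -120692 + 7 = -120685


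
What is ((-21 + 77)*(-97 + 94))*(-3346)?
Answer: 562128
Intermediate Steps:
((-21 + 77)*(-97 + 94))*(-3346) = (56*(-3))*(-3346) = -168*(-3346) = 562128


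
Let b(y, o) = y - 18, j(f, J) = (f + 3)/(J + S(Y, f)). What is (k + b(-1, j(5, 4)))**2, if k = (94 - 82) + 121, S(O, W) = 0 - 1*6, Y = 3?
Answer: 12996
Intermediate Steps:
S(O, W) = -6 (S(O, W) = 0 - 6 = -6)
j(f, J) = (3 + f)/(-6 + J) (j(f, J) = (f + 3)/(J - 6) = (3 + f)/(-6 + J))
b(y, o) = -18 + y
k = 133 (k = 12 + 121 = 133)
(k + b(-1, j(5, 4)))**2 = (133 + (-18 - 1))**2 = (133 - 19)**2 = 114**2 = 12996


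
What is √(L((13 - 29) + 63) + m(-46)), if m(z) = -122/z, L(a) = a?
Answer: √26266/23 ≈ 7.0464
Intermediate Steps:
√(L((13 - 29) + 63) + m(-46)) = √(((13 - 29) + 63) - 122/(-46)) = √((-16 + 63) - 122*(-1/46)) = √(47 + 61/23) = √(1142/23) = √26266/23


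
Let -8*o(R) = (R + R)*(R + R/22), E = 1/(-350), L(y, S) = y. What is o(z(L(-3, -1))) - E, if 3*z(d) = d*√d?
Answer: 12119/15400 ≈ 0.78695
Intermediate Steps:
z(d) = d^(3/2)/3 (z(d) = (d*√d)/3 = d^(3/2)/3)
E = -1/350 ≈ -0.0028571
o(R) = -23*R²/88 (o(R) = -(R + R)*(R + R/22)/8 = -2*R*(R + R*(1/22))/8 = -2*R*(R + R/22)/8 = -2*R*23*R/22/8 = -23*R²/88)
o(z(L(-3, -1))) - E = -23*((-3)^(3/2)/3)²/88 - 1*(-1/350) = -23*((-3*I*√3)/3)²/88 + 1/350 = -23*(-I*√3)²/88 + 1/350 = -23/88*(-3) + 1/350 = 69/88 + 1/350 = 12119/15400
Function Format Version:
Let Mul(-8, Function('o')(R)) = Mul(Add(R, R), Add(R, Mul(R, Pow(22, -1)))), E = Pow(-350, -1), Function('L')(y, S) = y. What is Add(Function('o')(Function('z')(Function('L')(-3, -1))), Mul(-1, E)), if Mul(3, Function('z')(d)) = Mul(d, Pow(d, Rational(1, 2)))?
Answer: Rational(12119, 15400) ≈ 0.78695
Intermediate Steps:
Function('z')(d) = Mul(Rational(1, 3), Pow(d, Rational(3, 2))) (Function('z')(d) = Mul(Rational(1, 3), Mul(d, Pow(d, Rational(1, 2)))) = Mul(Rational(1, 3), Pow(d, Rational(3, 2))))
E = Rational(-1, 350) ≈ -0.0028571
Function('o')(R) = Mul(Rational(-23, 88), Pow(R, 2)) (Function('o')(R) = Mul(Rational(-1, 8), Mul(Add(R, R), Add(R, Mul(R, Pow(22, -1))))) = Mul(Rational(-1, 8), Mul(Mul(2, R), Add(R, Mul(R, Rational(1, 22))))) = Mul(Rational(-1, 8), Mul(Mul(2, R), Add(R, Mul(Rational(1, 22), R)))) = Mul(Rational(-1, 8), Mul(Mul(2, R), Mul(Rational(23, 22), R))) = Mul(Rational(-1, 8), Mul(Rational(23, 11), Pow(R, 2))) = Mul(Rational(-23, 88), Pow(R, 2)))
Add(Function('o')(Function('z')(Function('L')(-3, -1))), Mul(-1, E)) = Add(Mul(Rational(-23, 88), Pow(Mul(Rational(1, 3), Pow(-3, Rational(3, 2))), 2)), Mul(-1, Rational(-1, 350))) = Add(Mul(Rational(-23, 88), Pow(Mul(Rational(1, 3), Mul(-3, I, Pow(3, Rational(1, 2)))), 2)), Rational(1, 350)) = Add(Mul(Rational(-23, 88), Pow(Mul(-1, I, Pow(3, Rational(1, 2))), 2)), Rational(1, 350)) = Add(Mul(Rational(-23, 88), -3), Rational(1, 350)) = Add(Rational(69, 88), Rational(1, 350)) = Rational(12119, 15400)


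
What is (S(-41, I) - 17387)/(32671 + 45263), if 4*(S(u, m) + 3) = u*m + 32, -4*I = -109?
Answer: -282581/1246944 ≈ -0.22662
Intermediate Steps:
I = 109/4 (I = -¼*(-109) = 109/4 ≈ 27.250)
S(u, m) = 5 + m*u/4 (S(u, m) = -3 + (u*m + 32)/4 = -3 + (m*u + 32)/4 = -3 + (32 + m*u)/4 = -3 + (8 + m*u/4) = 5 + m*u/4)
(S(-41, I) - 17387)/(32671 + 45263) = ((5 + (¼)*(109/4)*(-41)) - 17387)/(32671 + 45263) = ((5 - 4469/16) - 17387)/77934 = (-4389/16 - 17387)*(1/77934) = -282581/16*1/77934 = -282581/1246944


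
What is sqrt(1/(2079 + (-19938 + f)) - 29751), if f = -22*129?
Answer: 4*I*sqrt(796519450266)/20697 ≈ 172.48*I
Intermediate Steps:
f = -2838
sqrt(1/(2079 + (-19938 + f)) - 29751) = sqrt(1/(2079 + (-19938 - 2838)) - 29751) = sqrt(1/(2079 - 22776) - 29751) = sqrt(1/(-20697) - 29751) = sqrt(-1/20697 - 29751) = sqrt(-615756448/20697) = 4*I*sqrt(796519450266)/20697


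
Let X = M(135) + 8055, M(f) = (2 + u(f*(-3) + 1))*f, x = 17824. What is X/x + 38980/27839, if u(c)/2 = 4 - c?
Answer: 3993283435/496202336 ≈ 8.0477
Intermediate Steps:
u(c) = 8 - 2*c (u(c) = 2*(4 - c) = 8 - 2*c)
M(f) = f*(8 + 6*f) (M(f) = (2 + (8 - 2*(f*(-3) + 1)))*f = (2 + (8 - 2*(-3*f + 1)))*f = (2 + (8 - 2*(1 - 3*f)))*f = (2 + (8 + (-2 + 6*f)))*f = (2 + (6 + 6*f))*f = (8 + 6*f)*f = f*(8 + 6*f))
X = 118485 (X = 2*135*(4 + 3*135) + 8055 = 2*135*(4 + 405) + 8055 = 2*135*409 + 8055 = 110430 + 8055 = 118485)
X/x + 38980/27839 = 118485/17824 + 38980/27839 = 3993283435/496202336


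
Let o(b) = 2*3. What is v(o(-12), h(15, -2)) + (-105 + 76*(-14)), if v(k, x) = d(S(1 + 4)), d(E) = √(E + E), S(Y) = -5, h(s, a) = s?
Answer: -1169 + I*√10 ≈ -1169.0 + 3.1623*I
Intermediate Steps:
d(E) = √2*√E (d(E) = √(2*E) = √2*√E)
o(b) = 6
v(k, x) = I*√10 (v(k, x) = √2*√(-5) = √2*(I*√5) = I*√10)
v(o(-12), h(15, -2)) + (-105 + 76*(-14)) = I*√10 + (-105 + 76*(-14)) = I*√10 + (-105 - 1064) = I*√10 - 1169 = -1169 + I*√10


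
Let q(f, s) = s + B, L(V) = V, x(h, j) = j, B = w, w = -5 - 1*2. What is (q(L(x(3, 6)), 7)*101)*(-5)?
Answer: 0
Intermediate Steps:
w = -7 (w = -5 - 2 = -7)
B = -7
q(f, s) = -7 + s (q(f, s) = s - 7 = -7 + s)
(q(L(x(3, 6)), 7)*101)*(-5) = ((-7 + 7)*101)*(-5) = (0*101)*(-5) = 0*(-5) = 0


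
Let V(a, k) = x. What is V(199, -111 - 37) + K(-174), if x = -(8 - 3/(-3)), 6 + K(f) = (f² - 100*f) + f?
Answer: 47487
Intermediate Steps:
K(f) = -6 + f² - 99*f (K(f) = -6 + ((f² - 100*f) + f) = -6 + (f² - 99*f) = -6 + f² - 99*f)
x = -9 (x = -(8 - 3*(-⅓)) = -(8 + 1) = -1*9 = -9)
V(a, k) = -9
V(199, -111 - 37) + K(-174) = -9 + (-6 + (-174)² - 99*(-174)) = -9 + (-6 + 30276 + 17226) = -9 + 47496 = 47487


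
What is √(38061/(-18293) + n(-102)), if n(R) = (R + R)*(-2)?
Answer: √135834360519/18293 ≈ 20.147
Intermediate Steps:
n(R) = -4*R (n(R) = (2*R)*(-2) = -4*R)
√(38061/(-18293) + n(-102)) = √(38061/(-18293) - 4*(-102)) = √(38061*(-1/18293) + 408) = √(-38061/18293 + 408) = √(7425483/18293) = √135834360519/18293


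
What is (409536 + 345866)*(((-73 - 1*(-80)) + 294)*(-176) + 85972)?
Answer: 24925244392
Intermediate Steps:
(409536 + 345866)*(((-73 - 1*(-80)) + 294)*(-176) + 85972) = 755402*(((-73 + 80) + 294)*(-176) + 85972) = 755402*((7 + 294)*(-176) + 85972) = 755402*(301*(-176) + 85972) = 755402*(-52976 + 85972) = 755402*32996 = 24925244392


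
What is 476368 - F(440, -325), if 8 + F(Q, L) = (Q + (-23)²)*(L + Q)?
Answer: 364941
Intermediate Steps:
F(Q, L) = -8 + (529 + Q)*(L + Q) (F(Q, L) = -8 + (Q + (-23)²)*(L + Q) = -8 + (Q + 529)*(L + Q) = -8 + (529 + Q)*(L + Q))
476368 - F(440, -325) = 476368 - (-8 + 440² + 529*(-325) + 529*440 - 325*440) = 476368 - (-8 + 193600 - 171925 + 232760 - 143000) = 476368 - 1*111427 = 476368 - 111427 = 364941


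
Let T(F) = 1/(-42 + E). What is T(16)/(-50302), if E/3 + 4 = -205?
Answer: 1/33652038 ≈ 2.9716e-8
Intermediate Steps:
E = -627 (E = -12 + 3*(-205) = -12 - 615 = -627)
T(F) = -1/669 (T(F) = 1/(-42 - 627) = 1/(-669) = -1/669)
T(16)/(-50302) = -1/669/(-50302) = -1/669*(-1/50302) = 1/33652038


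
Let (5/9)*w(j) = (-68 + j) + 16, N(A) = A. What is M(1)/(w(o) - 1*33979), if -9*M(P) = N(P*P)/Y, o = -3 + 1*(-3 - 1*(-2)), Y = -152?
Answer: -5/233105832 ≈ -2.1449e-8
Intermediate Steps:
o = -4 (o = -3 + 1*(-3 + 2) = -3 + 1*(-1) = -3 - 1 = -4)
M(P) = P²/1368 (M(P) = -P*P/(9*(-152)) = -P²*(-1)/(9*152) = -(-1)*P²/1368 = P²/1368)
w(j) = -468/5 + 9*j/5 (w(j) = 9*((-68 + j) + 16)/5 = 9*(-52 + j)/5 = -468/5 + 9*j/5)
M(1)/(w(o) - 1*33979) = ((1/1368)*1²)/((-468/5 + (9/5)*(-4)) - 1*33979) = ((1/1368)*1)/((-468/5 - 36/5) - 33979) = 1/(1368*(-504/5 - 33979)) = 1/(1368*(-170399/5)) = (1/1368)*(-5/170399) = -5/233105832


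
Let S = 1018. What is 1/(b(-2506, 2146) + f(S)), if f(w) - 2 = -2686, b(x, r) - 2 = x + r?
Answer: -1/3042 ≈ -0.00032873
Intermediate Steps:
b(x, r) = 2 + r + x (b(x, r) = 2 + (x + r) = 2 + (r + x) = 2 + r + x)
f(w) = -2684 (f(w) = 2 - 2686 = -2684)
1/(b(-2506, 2146) + f(S)) = 1/((2 + 2146 - 2506) - 2684) = 1/(-358 - 2684) = 1/(-3042) = -1/3042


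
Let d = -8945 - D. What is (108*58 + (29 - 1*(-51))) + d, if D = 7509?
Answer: -10110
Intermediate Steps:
d = -16454 (d = -8945 - 1*7509 = -8945 - 7509 = -16454)
(108*58 + (29 - 1*(-51))) + d = (108*58 + (29 - 1*(-51))) - 16454 = (6264 + (29 + 51)) - 16454 = (6264 + 80) - 16454 = 6344 - 16454 = -10110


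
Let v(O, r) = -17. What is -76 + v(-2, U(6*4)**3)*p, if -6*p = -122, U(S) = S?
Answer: -1265/3 ≈ -421.67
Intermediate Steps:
p = 61/3 (p = -1/6*(-122) = 61/3 ≈ 20.333)
-76 + v(-2, U(6*4)**3)*p = -76 - 17*61/3 = -76 - 1037/3 = -1265/3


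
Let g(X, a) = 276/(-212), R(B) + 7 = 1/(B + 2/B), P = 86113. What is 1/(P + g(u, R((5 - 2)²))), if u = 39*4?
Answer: 53/4563920 ≈ 1.1613e-5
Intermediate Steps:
R(B) = -7 + 1/(B + 2/B)
u = 156
g(X, a) = -69/53 (g(X, a) = 276*(-1/212) = -69/53)
1/(P + g(u, R((5 - 2)²))) = 1/(86113 - 69/53) = 1/(4563920/53) = 53/4563920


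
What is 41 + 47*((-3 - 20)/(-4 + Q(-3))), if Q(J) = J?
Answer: 1368/7 ≈ 195.43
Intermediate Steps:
41 + 47*((-3 - 20)/(-4 + Q(-3))) = 41 + 47*((-3 - 20)/(-4 - 3)) = 41 + 47*(-23/(-7)) = 41 + 47*(-23*(-1/7)) = 41 + 47*(23/7) = 41 + 1081/7 = 1368/7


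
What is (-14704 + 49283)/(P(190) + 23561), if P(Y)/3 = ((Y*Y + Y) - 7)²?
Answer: 34579/3949391828 ≈ 8.7555e-6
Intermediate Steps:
P(Y) = 3*(-7 + Y + Y²)² (P(Y) = 3*((Y*Y + Y) - 7)² = 3*((Y² + Y) - 7)² = 3*((Y + Y²) - 7)² = 3*(-7 + Y + Y²)²)
(-14704 + 49283)/(P(190) + 23561) = (-14704 + 49283)/(3*(-7 + 190 + 190²)² + 23561) = 34579/(3*(-7 + 190 + 36100)² + 23561) = 34579/(3*36283² + 23561) = 34579/(3*1316456089 + 23561) = 34579/(3949368267 + 23561) = 34579/3949391828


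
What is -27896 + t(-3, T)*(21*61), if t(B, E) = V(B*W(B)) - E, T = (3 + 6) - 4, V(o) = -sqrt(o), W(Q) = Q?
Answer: -38144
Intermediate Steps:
T = 5 (T = 9 - 4 = 5)
t(B, E) = -E - sqrt(B**2) (t(B, E) = -sqrt(B*B) - E = -sqrt(B**2) - E = -E - sqrt(B**2))
-27896 + t(-3, T)*(21*61) = -27896 + (-1*5 - sqrt((-3)**2))*(21*61) = -27896 + (-5 - sqrt(9))*1281 = -27896 + (-5 - 1*3)*1281 = -27896 + (-5 - 3)*1281 = -27896 - 8*1281 = -27896 - 10248 = -38144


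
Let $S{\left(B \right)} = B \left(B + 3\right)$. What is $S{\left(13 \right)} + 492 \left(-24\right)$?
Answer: $-11600$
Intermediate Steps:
$S{\left(B \right)} = B \left(3 + B\right)$
$S{\left(13 \right)} + 492 \left(-24\right) = 13 \left(3 + 13\right) + 492 \left(-24\right) = 13 \cdot 16 - 11808 = 208 - 11808 = -11600$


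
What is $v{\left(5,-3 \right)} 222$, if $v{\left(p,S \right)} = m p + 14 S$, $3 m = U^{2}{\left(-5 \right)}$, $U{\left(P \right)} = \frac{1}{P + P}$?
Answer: $- \frac{93203}{10} \approx -9320.3$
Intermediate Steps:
$U{\left(P \right)} = \frac{1}{2 P}$
$m = \frac{1}{300}$ ($m = \frac{\left(\frac{1}{2 \left(-5\right)}\right)^{2}}{3} = \frac{\left(\frac{1}{2} \left(- \frac{1}{5}\right)\right)^{2}}{3} = \frac{\left(- \frac{1}{10}\right)^{2}}{3} = \frac{1}{3} \cdot \frac{1}{100} = \frac{1}{300} \approx 0.0033333$)
$v{\left(p,S \right)} = 14 S + \frac{p}{300}$ ($v{\left(p,S \right)} = \frac{p}{300} + 14 S = 14 S + \frac{p}{300}$)
$v{\left(5,-3 \right)} 222 = \left(14 \left(-3\right) + \frac{1}{300} \cdot 5\right) 222 = \left(-42 + \frac{1}{60}\right) 222 = \left(- \frac{2519}{60}\right) 222 = - \frac{93203}{10}$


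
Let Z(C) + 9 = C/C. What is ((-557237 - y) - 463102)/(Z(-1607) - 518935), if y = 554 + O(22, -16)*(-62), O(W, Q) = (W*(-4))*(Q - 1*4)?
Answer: 911773/518943 ≈ 1.7570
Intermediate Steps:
O(W, Q) = -4*W*(-4 + Q) (O(W, Q) = (-4*W)*(Q - 4) = (-4*W)*(-4 + Q) = -4*W*(-4 + Q))
y = -108566 (y = 554 + (4*22*(4 - 1*(-16)))*(-62) = 554 + (4*22*(4 + 16))*(-62) = 554 + (4*22*20)*(-62) = 554 + 1760*(-62) = 554 - 109120 = -108566)
Z(C) = -8 (Z(C) = -9 + C/C = -9 + 1 = -8)
((-557237 - y) - 463102)/(Z(-1607) - 518935) = ((-557237 - 1*(-108566)) - 463102)/(-8 - 518935) = ((-557237 + 108566) - 463102)/(-518943) = (-448671 - 463102)*(-1/518943) = -911773*(-1/518943) = 911773/518943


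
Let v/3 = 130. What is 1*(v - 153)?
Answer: 237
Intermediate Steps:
v = 390 (v = 3*130 = 390)
1*(v - 153) = 1*(390 - 153) = 1*237 = 237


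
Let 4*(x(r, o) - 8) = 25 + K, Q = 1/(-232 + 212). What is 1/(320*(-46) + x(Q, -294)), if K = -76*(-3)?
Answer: -4/58595 ≈ -6.8265e-5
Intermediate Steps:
Q = -1/20 (Q = 1/(-20) = -1/20 ≈ -0.050000)
K = 228
x(r, o) = 285/4 (x(r, o) = 8 + (25 + 228)/4 = 8 + (1/4)*253 = 8 + 253/4 = 285/4)
1/(320*(-46) + x(Q, -294)) = 1/(320*(-46) + 285/4) = 1/(-14720 + 285/4) = 1/(-58595/4) = -4/58595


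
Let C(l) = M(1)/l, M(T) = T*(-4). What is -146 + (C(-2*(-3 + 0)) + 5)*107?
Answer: 953/3 ≈ 317.67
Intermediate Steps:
M(T) = -4*T
C(l) = -4/l (C(l) = (-4*1)/l = -4/l)
-146 + (C(-2*(-3 + 0)) + 5)*107 = -146 + (-4*(-1/(2*(-3 + 0))) + 5)*107 = -146 + (-4/((-2*(-3))) + 5)*107 = -146 + (-4/6 + 5)*107 = -146 + (-4*1/6 + 5)*107 = -146 + (-2/3 + 5)*107 = -146 + (13/3)*107 = -146 + 1391/3 = 953/3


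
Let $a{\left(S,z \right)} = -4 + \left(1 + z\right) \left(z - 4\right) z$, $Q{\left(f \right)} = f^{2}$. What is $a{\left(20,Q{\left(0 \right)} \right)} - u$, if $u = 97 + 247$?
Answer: $-348$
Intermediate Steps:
$u = 344$
$a{\left(S,z \right)} = -4 + z \left(1 + z\right) \left(-4 + z\right)$ ($a{\left(S,z \right)} = -4 + \left(1 + z\right) \left(-4 + z\right) z = -4 + z \left(1 + z\right) \left(-4 + z\right)$)
$a{\left(20,Q{\left(0 \right)} \right)} - u = \left(-4 + \left(0^{2}\right)^{3} - 4 \cdot 0^{2} - 3 \left(0^{2}\right)^{2}\right) - 344 = \left(-4 + 0^{3} - 0 - 3 \cdot 0^{2}\right) - 344 = \left(-4 + 0 + 0 - 0\right) - 344 = \left(-4 + 0 + 0 + 0\right) - 344 = -4 - 344 = -348$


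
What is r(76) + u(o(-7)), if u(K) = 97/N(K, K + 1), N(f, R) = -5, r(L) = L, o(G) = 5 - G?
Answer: 283/5 ≈ 56.600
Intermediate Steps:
u(K) = -97/5 (u(K) = 97/(-5) = 97*(-1/5) = -97/5)
r(76) + u(o(-7)) = 76 - 97/5 = 283/5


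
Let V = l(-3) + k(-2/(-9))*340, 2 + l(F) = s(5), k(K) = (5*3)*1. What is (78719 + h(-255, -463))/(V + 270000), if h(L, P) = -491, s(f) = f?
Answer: 8692/30567 ≈ 0.28436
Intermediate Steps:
k(K) = 15 (k(K) = 15*1 = 15)
l(F) = 3 (l(F) = -2 + 5 = 3)
V = 5103 (V = 3 + 15*340 = 3 + 5100 = 5103)
(78719 + h(-255, -463))/(V + 270000) = (78719 - 491)/(5103 + 270000) = 78228/275103 = 78228*(1/275103) = 8692/30567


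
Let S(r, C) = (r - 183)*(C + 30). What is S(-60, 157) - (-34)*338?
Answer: -33949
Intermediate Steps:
S(r, C) = (-183 + r)*(30 + C)
S(-60, 157) - (-34)*338 = (-5490 - 183*157 + 30*(-60) + 157*(-60)) - (-34)*338 = (-5490 - 28731 - 1800 - 9420) - 1*(-11492) = -45441 + 11492 = -33949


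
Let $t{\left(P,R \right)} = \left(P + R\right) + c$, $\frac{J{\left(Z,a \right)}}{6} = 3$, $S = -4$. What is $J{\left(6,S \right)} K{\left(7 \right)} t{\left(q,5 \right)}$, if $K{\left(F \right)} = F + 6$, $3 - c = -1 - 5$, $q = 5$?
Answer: $4446$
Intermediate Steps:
$c = 9$ ($c = 3 - \left(-1 - 5\right) = 3 - -6 = 3 + 6 = 9$)
$J{\left(Z,a \right)} = 18$ ($J{\left(Z,a \right)} = 6 \cdot 3 = 18$)
$t{\left(P,R \right)} = 9 + P + R$ ($t{\left(P,R \right)} = \left(P + R\right) + 9 = 9 + P + R$)
$K{\left(F \right)} = 6 + F$
$J{\left(6,S \right)} K{\left(7 \right)} t{\left(q,5 \right)} = 18 \left(6 + 7\right) \left(9 + 5 + 5\right) = 18 \cdot 13 \cdot 19 = 234 \cdot 19 = 4446$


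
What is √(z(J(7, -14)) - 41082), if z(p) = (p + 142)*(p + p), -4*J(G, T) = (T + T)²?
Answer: I*√19914 ≈ 141.12*I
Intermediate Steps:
J(G, T) = -T² (J(G, T) = -(T + T)²/4 = -4*T²/4 = -T²)
z(p) = 2*p*(142 + p) (z(p) = (142 + p)*(2*p) = 2*p*(142 + p))
√(z(J(7, -14)) - 41082) = √(2*(-1*(-14)²)*(142 - 1*(-14)²) - 41082) = √(2*(-1*196)*(142 - 1*196) - 41082) = √(2*(-196)*(142 - 196) - 41082) = √(2*(-196)*(-54) - 41082) = √(21168 - 41082) = √(-19914) = I*√19914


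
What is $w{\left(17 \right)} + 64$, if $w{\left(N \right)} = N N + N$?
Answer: $370$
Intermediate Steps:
$w{\left(N \right)} = N + N^{2}$ ($w{\left(N \right)} = N^{2} + N = N + N^{2}$)
$w{\left(17 \right)} + 64 = 17 \left(1 + 17\right) + 64 = 17 \cdot 18 + 64 = 306 + 64 = 370$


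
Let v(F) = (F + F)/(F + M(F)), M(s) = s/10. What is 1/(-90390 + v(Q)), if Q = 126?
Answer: -11/994270 ≈ -1.1063e-5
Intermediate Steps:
M(s) = s/10 (M(s) = s*(⅒) = s/10)
v(F) = 20/11 (v(F) = (F + F)/(F + F/10) = (2*F)/((11*F/10)) = (2*F)*(10/(11*F)) = 20/11)
1/(-90390 + v(Q)) = 1/(-90390 + 20/11) = 1/(-994270/11) = -11/994270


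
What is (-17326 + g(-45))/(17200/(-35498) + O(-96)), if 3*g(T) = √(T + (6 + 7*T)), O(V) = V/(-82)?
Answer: -6304143067/249676 + 727709*I*√354/1498056 ≈ -25249.0 + 9.1397*I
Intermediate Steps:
O(V) = -V/82 (O(V) = V*(-1/82) = -V/82)
g(T) = √(6 + 8*T)/3 (g(T) = √(T + (6 + 7*T))/3 = √(6 + 8*T)/3)
(-17326 + g(-45))/(17200/(-35498) + O(-96)) = (-17326 + √(6 + 8*(-45))/3)/(17200/(-35498) - 1/82*(-96)) = (-17326 + √(6 - 360)/3)/(17200*(-1/35498) + 48/41) = (-17326 + √(-354)/3)/(-8600/17749 + 48/41) = (-17326 + (I*√354)/3)/(499352/727709) = (-17326 + I*√354/3)*(727709/499352) = -6304143067/249676 + 727709*I*√354/1498056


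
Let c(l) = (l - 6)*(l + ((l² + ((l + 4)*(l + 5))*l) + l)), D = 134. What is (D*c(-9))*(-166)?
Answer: -39038220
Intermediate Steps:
c(l) = (-6 + l)*(l² + 2*l + l*(4 + l)*(5 + l)) (c(l) = (-6 + l)*(l + ((l² + ((4 + l)*(5 + l))*l) + l)) = (-6 + l)*(l + ((l² + l*(4 + l)*(5 + l)) + l)) = (-6 + l)*(l + (l + l² + l*(4 + l)*(5 + l))) = (-6 + l)*(l² + 2*l + l*(4 + l)*(5 + l)))
(D*c(-9))*(-166) = (134*(-9*(-132 + (-9)³ - 38*(-9) + 4*(-9)²)))*(-166) = (134*(-9*(-132 - 729 + 342 + 4*81)))*(-166) = (134*(-9*(-132 - 729 + 342 + 324)))*(-166) = (134*(-9*(-195)))*(-166) = (134*1755)*(-166) = 235170*(-166) = -39038220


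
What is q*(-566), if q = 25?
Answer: -14150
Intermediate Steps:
q*(-566) = 25*(-566) = -14150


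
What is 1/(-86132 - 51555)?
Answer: -1/137687 ≈ -7.2628e-6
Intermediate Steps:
1/(-86132 - 51555) = 1/(-137687) = -1/137687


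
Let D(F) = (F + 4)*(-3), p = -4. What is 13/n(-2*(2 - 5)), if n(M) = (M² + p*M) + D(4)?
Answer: -13/12 ≈ -1.0833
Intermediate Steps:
D(F) = -12 - 3*F (D(F) = (4 + F)*(-3) = -12 - 3*F)
n(M) = -24 + M² - 4*M (n(M) = (M² - 4*M) + (-12 - 3*4) = (M² - 4*M) + (-12 - 12) = (M² - 4*M) - 24 = -24 + M² - 4*M)
13/n(-2*(2 - 5)) = 13/(-24 + (-2*(2 - 5))² - (-8)*(2 - 5)) = 13/(-24 + (-2*(-3))² - (-8)*(-3)) = 13/(-24 + 6² - 4*6) = 13/(-24 + 36 - 24) = 13/(-12) = 13*(-1/12) = -13/12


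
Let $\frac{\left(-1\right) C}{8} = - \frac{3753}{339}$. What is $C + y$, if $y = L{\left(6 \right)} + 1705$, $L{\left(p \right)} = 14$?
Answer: $\frac{204255}{113} \approx 1807.6$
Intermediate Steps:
$y = 1719$ ($y = 14 + 1705 = 1719$)
$C = \frac{10008}{113}$ ($C = - 8 \left(- \frac{3753}{339}\right) = - 8 \left(\left(-3753\right) \frac{1}{339}\right) = \left(-8\right) \left(- \frac{1251}{113}\right) = \frac{10008}{113} \approx 88.566$)
$C + y = \frac{10008}{113} + 1719 = \frac{204255}{113}$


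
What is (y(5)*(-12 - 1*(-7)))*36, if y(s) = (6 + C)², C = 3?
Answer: -14580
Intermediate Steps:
y(s) = 81 (y(s) = (6 + 3)² = 9² = 81)
(y(5)*(-12 - 1*(-7)))*36 = (81*(-12 - 1*(-7)))*36 = (81*(-12 + 7))*36 = (81*(-5))*36 = -405*36 = -14580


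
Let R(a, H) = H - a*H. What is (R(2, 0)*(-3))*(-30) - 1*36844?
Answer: -36844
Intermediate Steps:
R(a, H) = H - H*a
(R(2, 0)*(-3))*(-30) - 1*36844 = ((0*(1 - 1*2))*(-3))*(-30) - 1*36844 = ((0*(1 - 2))*(-3))*(-30) - 36844 = ((0*(-1))*(-3))*(-30) - 36844 = (0*(-3))*(-30) - 36844 = 0*(-30) - 36844 = 0 - 36844 = -36844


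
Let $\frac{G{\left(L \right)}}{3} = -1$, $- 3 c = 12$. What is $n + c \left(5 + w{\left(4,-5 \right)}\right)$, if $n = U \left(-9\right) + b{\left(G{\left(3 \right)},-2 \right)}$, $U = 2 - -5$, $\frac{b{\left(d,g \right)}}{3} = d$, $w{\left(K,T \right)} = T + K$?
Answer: $-88$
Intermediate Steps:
$c = -4$ ($c = \left(- \frac{1}{3}\right) 12 = -4$)
$w{\left(K,T \right)} = K + T$
$G{\left(L \right)} = -3$ ($G{\left(L \right)} = 3 \left(-1\right) = -3$)
$b{\left(d,g \right)} = 3 d$
$U = 7$ ($U = 2 + 5 = 7$)
$n = -72$ ($n = 7 \left(-9\right) + 3 \left(-3\right) = -63 - 9 = -72$)
$n + c \left(5 + w{\left(4,-5 \right)}\right) = -72 - 4 \left(5 + \left(4 - 5\right)\right) = -72 - 4 \left(5 - 1\right) = -72 - 16 = -88$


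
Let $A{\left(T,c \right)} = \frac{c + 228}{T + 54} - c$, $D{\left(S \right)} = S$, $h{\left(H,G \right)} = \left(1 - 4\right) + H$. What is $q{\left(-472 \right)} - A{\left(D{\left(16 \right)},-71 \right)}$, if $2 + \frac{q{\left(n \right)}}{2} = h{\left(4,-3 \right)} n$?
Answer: $- \frac{71487}{70} \approx -1021.2$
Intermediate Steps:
$h{\left(H,G \right)} = -3 + H$
$A{\left(T,c \right)} = - c + \frac{228 + c}{54 + T}$ ($A{\left(T,c \right)} = \frac{228 + c}{54 + T} - c = - c + \frac{228 + c}{54 + T}$)
$q{\left(n \right)} = -4 + 2 n$ ($q{\left(n \right)} = -4 + 2 \left(-3 + 4\right) n = -4 + 2 \cdot 1 n = -4 + 2 n$)
$q{\left(-472 \right)} - A{\left(D{\left(16 \right)},-71 \right)} = \left(-4 + 2 \left(-472\right)\right) - \frac{228 - -3763 - 16 \left(-71\right)}{54 + 16} = \left(-4 - 944\right) - \frac{228 + 3763 + 1136}{70} = -948 - \frac{1}{70} \cdot 5127 = -948 - \frac{5127}{70} = - \frac{71487}{70}$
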